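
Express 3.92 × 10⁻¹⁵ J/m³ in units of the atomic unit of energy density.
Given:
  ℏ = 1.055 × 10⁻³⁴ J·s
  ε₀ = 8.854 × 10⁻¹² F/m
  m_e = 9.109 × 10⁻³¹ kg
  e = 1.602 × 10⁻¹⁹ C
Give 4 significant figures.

atomic unit of energy density: u_au = E_h/a₀³ = m_e⁴e¹⁰/((4πε₀)⁵ℏ⁸) = 2.929 × 10¹³ J/m³.
3.92 × 10⁻¹⁵ / 2.929 × 10¹³ = 1.338 × 10⁻²⁸

1.338 × 10⁻²⁸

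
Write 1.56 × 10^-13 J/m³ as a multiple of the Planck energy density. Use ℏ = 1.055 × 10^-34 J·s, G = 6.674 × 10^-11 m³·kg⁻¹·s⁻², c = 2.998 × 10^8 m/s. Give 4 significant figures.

Planck energy density: u_P = c⁷/(ℏG²) = 4.632 × 10^113 J/m³.
1.56 × 10^-13 / 4.632 × 10^113 = 3.368 × 10^-127

3.368 × 10^-127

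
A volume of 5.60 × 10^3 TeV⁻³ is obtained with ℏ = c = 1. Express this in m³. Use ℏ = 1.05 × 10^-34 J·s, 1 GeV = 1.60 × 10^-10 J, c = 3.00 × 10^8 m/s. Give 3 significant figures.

4.27 × 10^-53 m³

Volume is [L]³ = [E]⁻³·(ℏc)³.
1 GeV⁻³ → (ℏc)³ × (1 GeV in J)⁻³ = 7.63 × 10^-48 m³.
Convert the energy scale: 5.60 × 10^3 TeV⁻³ = 5.60 × 10^-6 GeV⁻³.
Result: 5.60 × 10^-6 × 7.63 × 10^-48 = 4.27 × 10^-53 m³.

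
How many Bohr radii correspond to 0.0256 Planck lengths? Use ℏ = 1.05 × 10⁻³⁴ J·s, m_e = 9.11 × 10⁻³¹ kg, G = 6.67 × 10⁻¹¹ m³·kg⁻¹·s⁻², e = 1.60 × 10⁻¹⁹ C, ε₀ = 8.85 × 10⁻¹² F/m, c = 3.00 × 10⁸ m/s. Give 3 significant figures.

Planck length: ℓ_P = √(ℏG/c³) = 1.61 × 10⁻³⁵ m
Bohr radius: a₀ = 4πε₀ℏ²/(m_e e²) = 5.26 × 10⁻¹¹ m
0.0256 × 1.61 × 10⁻³⁵ / 5.26 × 10⁻¹¹ = 7.84 × 10⁻²⁷

7.84 × 10⁻²⁷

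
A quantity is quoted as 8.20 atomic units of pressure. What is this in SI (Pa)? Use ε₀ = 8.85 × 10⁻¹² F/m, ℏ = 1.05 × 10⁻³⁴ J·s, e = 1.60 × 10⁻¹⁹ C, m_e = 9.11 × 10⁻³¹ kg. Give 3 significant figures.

One atomic unit of pressure: P_au = E_h/a₀³ = m_e⁴e¹⁰/((4πε₀)⁵ℏ⁸) = 3.01 × 10¹³ Pa.
8.20 × 3.01 × 10¹³ Pa = 2.47 × 10¹⁴ Pa

2.47 × 10¹⁴ Pa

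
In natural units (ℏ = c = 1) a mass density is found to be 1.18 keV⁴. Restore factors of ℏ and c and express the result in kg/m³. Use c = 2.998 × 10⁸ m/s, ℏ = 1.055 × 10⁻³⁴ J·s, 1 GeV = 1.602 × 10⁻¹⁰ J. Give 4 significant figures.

Mass density is [E]/(c²[L]³) = [E]⁴/(ℏ³c⁵).
1 GeV⁴ → 1/(ℏ³c⁵) × (1 GeV in J)⁴ = 2.316 × 10²⁰ kg/m³.
Convert the energy scale: 1.18 keV⁴ = 1.18 × 10⁻²⁴ GeV⁴.
Result: 1.18 × 10⁻²⁴ × 2.316 × 10²⁰ = 2.733 × 10⁻⁴ kg/m³.

2.733 × 10⁻⁴ kg/m³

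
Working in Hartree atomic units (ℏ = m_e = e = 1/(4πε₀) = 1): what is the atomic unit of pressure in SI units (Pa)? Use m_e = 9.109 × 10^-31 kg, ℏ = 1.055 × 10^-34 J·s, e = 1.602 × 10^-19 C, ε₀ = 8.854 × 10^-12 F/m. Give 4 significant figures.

2.929 × 10^13 Pa

Dimensional analysis gives P_au = E_h/a₀³ = m_e⁴e¹⁰/((4πε₀)⁵ℏ⁸).
E_h = 4.354 × 10^-18 J
a₀ = 5.297 × 10^-11 m
E_h/a₀³ = 2.929 × 10^13 Pa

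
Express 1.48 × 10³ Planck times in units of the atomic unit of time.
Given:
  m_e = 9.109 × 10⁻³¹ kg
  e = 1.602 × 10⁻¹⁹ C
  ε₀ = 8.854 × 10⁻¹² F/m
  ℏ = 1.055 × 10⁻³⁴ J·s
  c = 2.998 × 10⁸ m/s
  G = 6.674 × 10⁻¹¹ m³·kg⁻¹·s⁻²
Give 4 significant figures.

Planck time: t_P = √(ℏG/c⁵) = 5.392 × 10⁻⁴⁴ s
atomic unit of time: τ_au = (4πε₀)²ℏ³/(m_e e⁴) = 2.423 × 10⁻¹⁷ s
1.48 × 10³ × 5.392 × 10⁻⁴⁴ / 2.423 × 10⁻¹⁷ = 3.294 × 10⁻²⁴

3.294 × 10⁻²⁴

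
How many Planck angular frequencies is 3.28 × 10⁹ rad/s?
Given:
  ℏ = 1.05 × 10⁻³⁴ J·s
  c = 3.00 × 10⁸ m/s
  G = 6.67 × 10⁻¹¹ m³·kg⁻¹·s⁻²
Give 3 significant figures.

1.76 × 10⁻³⁴

Planck angular frequency: ω_P = √(c⁵/(ℏG)) = 1.86 × 10⁴³ rad/s.
3.28 × 10⁹ / 1.86 × 10⁴³ = 1.76 × 10⁻³⁴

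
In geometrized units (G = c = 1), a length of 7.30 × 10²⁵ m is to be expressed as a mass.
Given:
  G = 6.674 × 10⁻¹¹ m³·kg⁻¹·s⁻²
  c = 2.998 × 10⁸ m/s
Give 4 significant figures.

Length → mass via c²/G.
7.30 × 10²⁵ m × (c²/G) = 9.831 × 10⁵² kg

9.831 × 10⁵² kg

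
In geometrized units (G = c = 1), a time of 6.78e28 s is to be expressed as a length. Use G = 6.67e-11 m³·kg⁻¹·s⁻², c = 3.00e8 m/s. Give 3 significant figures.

2.03e37 m

Time → length via c.
6.78e28 s × (c) = 2.03e37 m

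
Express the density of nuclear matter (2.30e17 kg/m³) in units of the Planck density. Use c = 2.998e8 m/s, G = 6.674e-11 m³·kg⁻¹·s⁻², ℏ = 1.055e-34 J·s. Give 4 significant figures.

4.463e-80

Planck density: ρ_P = c⁵/(ℏG²) = 5.154e96 kg/m³.
2.30e17 / 5.154e96 = 4.463e-80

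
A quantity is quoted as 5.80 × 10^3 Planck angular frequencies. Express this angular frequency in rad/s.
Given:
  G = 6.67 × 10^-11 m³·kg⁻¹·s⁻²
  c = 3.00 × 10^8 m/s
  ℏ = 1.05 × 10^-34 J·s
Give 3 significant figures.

One Planck angular frequency: ω_P = √(c⁵/(ℏG)) = 1.86 × 10^43 rad/s.
5.80 × 10^3 × 1.86 × 10^43 rad/s = 1.08 × 10^47 rad/s

1.08 × 10^47 rad/s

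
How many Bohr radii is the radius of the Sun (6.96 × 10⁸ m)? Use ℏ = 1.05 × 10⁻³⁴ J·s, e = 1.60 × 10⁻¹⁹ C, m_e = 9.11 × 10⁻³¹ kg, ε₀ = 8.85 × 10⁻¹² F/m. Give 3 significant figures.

Bohr radius: a₀ = 4πε₀ℏ²/(m_e e²) = 5.26 × 10⁻¹¹ m.
6.96 × 10⁸ / 5.26 × 10⁻¹¹ = 1.32 × 10¹⁹

1.32 × 10¹⁹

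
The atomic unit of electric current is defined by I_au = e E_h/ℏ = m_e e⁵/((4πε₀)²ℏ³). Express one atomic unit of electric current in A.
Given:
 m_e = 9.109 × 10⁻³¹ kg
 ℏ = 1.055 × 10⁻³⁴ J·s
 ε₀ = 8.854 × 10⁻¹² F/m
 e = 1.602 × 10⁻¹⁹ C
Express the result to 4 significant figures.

6.612 × 10⁻³ A

I_au = e E_h/ℏ = m_e e⁵/((4πε₀)²ℏ³)
E_h = 4.354 × 10⁻¹⁸ J
e·E_h/ℏ = 6.612 × 10⁻³ A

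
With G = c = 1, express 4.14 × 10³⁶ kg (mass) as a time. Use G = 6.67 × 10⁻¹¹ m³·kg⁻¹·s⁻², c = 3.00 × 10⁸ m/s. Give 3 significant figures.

10.2 s

Mass → time via G/c³.
4.14 × 10³⁶ kg × (G/c³) = 10.2 s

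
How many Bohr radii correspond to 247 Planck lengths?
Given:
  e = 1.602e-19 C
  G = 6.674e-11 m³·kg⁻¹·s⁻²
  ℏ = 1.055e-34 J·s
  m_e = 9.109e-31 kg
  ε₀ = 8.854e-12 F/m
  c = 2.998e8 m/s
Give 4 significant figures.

7.537e-23

Planck length: ℓ_P = √(ℏG/c³) = 1.616e-35 m
Bohr radius: a₀ = 4πε₀ℏ²/(m_e e²) = 5.297e-11 m
247 × 1.616e-35 / 5.297e-11 = 7.537e-23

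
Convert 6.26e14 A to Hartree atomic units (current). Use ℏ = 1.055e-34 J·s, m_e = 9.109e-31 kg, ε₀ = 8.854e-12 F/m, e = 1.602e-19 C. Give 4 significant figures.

9.468e16

atomic unit of electric current: I_au = e E_h/ℏ = m_e e⁵/((4πε₀)²ℏ³) = 6.612e-3 A.
6.26e14 / 6.612e-3 = 9.468e16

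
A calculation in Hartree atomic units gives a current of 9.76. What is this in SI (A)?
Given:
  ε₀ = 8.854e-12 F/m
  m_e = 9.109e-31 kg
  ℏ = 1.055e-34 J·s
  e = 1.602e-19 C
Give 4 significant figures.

One atomic unit of electric current: I_au = e E_h/ℏ = m_e e⁵/((4πε₀)²ℏ³) = 6.612e-3 A.
9.76 × 6.612e-3 A = 0.06453 A

0.06453 A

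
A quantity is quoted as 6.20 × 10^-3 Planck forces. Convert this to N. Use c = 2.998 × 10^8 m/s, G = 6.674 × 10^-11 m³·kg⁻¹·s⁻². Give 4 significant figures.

7.505 × 10^41 N

One Planck force: F_P = c⁴/G = 1.210 × 10^44 N.
6.20 × 10^-3 × 1.210 × 10^44 N = 7.505 × 10^41 N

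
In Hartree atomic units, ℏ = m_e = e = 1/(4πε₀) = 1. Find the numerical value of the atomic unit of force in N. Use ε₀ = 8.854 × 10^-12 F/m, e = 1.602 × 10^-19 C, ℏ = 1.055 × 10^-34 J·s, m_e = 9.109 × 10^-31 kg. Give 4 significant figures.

8.220 × 10^-8 N

From ℏ = m_e = e = 1/(4πε₀) = 1 the force scale is F_au = E_h/a₀ = m_e²e⁶/((4πε₀)³ℏ⁴).
E_h = 4.354 × 10^-18 J
a₀ = 5.297 × 10^-11 m
E_h/a₀ = 8.220 × 10^-8 N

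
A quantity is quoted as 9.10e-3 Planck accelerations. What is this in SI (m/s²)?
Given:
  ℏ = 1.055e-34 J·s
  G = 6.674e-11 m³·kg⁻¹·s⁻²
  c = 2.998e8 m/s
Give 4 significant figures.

One Planck acceleration: a_P = √(c⁷/(ℏG)) = 5.560e51 m/s².
9.10e-3 × 5.560e51 m/s² = 5.060e49 m/s²

5.060e49 m/s²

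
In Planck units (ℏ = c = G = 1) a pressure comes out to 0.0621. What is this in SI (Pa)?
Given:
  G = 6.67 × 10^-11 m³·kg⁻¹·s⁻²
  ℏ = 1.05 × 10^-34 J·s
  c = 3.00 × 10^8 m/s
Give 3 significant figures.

2.91 × 10^112 Pa

One Planck pressure: p_P = c⁷/(ℏG²) = 4.68 × 10^113 Pa.
0.0621 × 4.68 × 10^113 Pa = 2.91 × 10^112 Pa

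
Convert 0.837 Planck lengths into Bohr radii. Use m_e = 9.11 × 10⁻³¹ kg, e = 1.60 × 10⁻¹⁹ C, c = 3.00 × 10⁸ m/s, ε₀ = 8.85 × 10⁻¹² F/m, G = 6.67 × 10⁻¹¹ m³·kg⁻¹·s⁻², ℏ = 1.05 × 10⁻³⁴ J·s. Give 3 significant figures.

2.56 × 10⁻²⁵

Planck length: ℓ_P = √(ℏG/c³) = 1.61 × 10⁻³⁵ m
Bohr radius: a₀ = 4πε₀ℏ²/(m_e e²) = 5.26 × 10⁻¹¹ m
0.837 × 1.61 × 10⁻³⁵ / 5.26 × 10⁻¹¹ = 2.56 × 10⁻²⁵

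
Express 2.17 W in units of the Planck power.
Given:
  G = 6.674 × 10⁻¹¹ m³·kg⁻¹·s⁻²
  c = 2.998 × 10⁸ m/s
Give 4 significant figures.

5.980 × 10⁻⁵³

Planck power: P_P = c⁵/G = 3.629 × 10⁵² W.
2.17 / 3.629 × 10⁵² = 5.980 × 10⁻⁵³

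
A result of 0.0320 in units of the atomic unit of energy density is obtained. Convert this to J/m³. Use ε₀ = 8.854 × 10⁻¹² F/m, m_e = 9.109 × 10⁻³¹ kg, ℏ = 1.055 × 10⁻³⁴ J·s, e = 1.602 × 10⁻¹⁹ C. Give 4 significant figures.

One atomic unit of energy density: u_au = E_h/a₀³ = m_e⁴e¹⁰/((4πε₀)⁵ℏ⁸) = 2.929 × 10¹³ J/m³.
0.0320 × 2.929 × 10¹³ J/m³ = 9.373 × 10¹¹ J/m³

9.373 × 10¹¹ J/m³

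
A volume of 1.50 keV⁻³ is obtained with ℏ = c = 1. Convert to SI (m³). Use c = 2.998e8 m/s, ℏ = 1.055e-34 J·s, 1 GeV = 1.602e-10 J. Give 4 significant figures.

Volume is [L]³ = [E]⁻³·(ℏc)³.
1 GeV⁻³ → (ℏc)³ × (1 GeV in J)⁻³ = 7.696e-48 m³.
Convert the energy scale: 1.50 keV⁻³ = 1.50e18 GeV⁻³.
Result: 1.50e18 × 7.696e-48 = 1.154e-29 m³.

1.154e-29 m³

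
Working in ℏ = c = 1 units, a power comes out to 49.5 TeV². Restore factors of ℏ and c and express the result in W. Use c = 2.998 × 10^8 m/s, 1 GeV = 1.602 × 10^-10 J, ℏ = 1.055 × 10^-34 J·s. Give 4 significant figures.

Power is [E]/[T] = [E]²/ℏ.
1 GeV² → 1/ℏ × (1 GeV in J)² = 2.433 × 10^14 W.
Convert the energy scale: 49.5 TeV² = 4.95 × 10^7 GeV².
Result: 4.95 × 10^7 × 2.433 × 10^14 = 1.204 × 10^22 W.

1.204 × 10^22 W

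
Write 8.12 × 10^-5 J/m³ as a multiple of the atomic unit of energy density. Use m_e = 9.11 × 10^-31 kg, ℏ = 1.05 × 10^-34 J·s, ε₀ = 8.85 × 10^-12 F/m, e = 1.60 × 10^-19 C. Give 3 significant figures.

atomic unit of energy density: u_au = E_h/a₀³ = m_e⁴e¹⁰/((4πε₀)⁵ℏ⁸) = 3.01 × 10^13 J/m³.
8.12 × 10^-5 / 3.01 × 10^13 = 2.70 × 10^-18

2.70 × 10^-18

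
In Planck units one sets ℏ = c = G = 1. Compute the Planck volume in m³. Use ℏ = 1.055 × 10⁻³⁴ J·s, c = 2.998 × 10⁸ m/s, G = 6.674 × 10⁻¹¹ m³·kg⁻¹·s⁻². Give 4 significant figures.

V_P = (ℏG/c³)^(3/2)
  = √(1.784 × 10⁻²⁰⁹)
  = 4.224 × 10⁻¹⁰⁵ m³

4.224 × 10⁻¹⁰⁵ m³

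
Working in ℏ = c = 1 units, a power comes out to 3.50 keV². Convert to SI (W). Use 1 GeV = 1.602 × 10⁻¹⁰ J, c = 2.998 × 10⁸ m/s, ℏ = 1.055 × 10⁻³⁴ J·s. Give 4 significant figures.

Power is [E]/[T] = [E]²/ℏ.
1 GeV² → 1/ℏ × (1 GeV in J)² = 2.433 × 10¹⁴ W.
Convert the energy scale: 3.50 keV² = 3.50 × 10⁻¹² GeV².
Result: 3.50 × 10⁻¹² × 2.433 × 10¹⁴ = 851.4 W.

851.4 W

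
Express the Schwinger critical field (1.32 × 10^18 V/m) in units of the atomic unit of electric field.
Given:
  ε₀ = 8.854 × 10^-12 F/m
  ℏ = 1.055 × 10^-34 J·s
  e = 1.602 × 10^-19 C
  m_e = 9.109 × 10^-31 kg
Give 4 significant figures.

atomic unit of electric field: E_au = E_h/(e a₀) = m_e²e⁵/((4πε₀)³ℏ⁴) = 5.131 × 10^11 V/m.
1.32 × 10^18 / 5.131 × 10^11 = 2.573 × 10^6

2.573 × 10^6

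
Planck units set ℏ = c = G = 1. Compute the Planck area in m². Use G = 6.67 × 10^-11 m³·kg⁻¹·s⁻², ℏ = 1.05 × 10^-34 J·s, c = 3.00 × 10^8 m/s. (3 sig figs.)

From ℏ = c = G = 1 the area scale is A_P = ℏG/c³.
  = 7.00 × 10^-45 / 2.70 × 10^25
  = 2.59 × 10^-70 m²

2.59 × 10^-70 m²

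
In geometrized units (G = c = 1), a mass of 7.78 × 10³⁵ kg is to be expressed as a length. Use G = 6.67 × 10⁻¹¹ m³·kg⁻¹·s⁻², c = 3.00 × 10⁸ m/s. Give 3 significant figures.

In G = c = 1 units mass has dimensions of length; the conversion factor is G/c².
7.78 × 10³⁵ kg × (G/c²) = 5.77 × 10⁸ m

5.77 × 10⁸ m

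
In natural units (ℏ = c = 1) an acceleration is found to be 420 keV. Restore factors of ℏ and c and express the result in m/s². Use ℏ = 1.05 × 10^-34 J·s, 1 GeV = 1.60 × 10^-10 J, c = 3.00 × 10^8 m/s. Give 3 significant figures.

1.92 × 10^29 m/s²

Acceleration is [L]/[T]² = c·[E]/ℏ.
1 GeV → c/ℏ × (1 GeV in J) = 4.57 × 10^32 m/s².
Convert the energy scale: 420 keV = 4.20 × 10^-4 GeV.
Result: 4.20 × 10^-4 × 4.57 × 10^32 = 1.92 × 10^29 m/s².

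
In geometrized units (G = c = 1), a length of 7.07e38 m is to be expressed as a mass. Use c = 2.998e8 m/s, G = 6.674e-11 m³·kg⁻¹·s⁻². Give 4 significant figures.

9.521e65 kg

Length → mass via c²/G.
7.07e38 m × (c²/G) = 9.521e65 kg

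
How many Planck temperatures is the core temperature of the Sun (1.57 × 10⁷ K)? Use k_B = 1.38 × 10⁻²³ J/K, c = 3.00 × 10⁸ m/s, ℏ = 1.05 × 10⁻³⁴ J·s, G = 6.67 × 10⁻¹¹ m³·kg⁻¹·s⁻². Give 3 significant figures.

Planck temperature: T_P = √(ℏc⁵/G) / k_B = 1.42 × 10³² K.
1.57 × 10⁷ / 1.42 × 10³² = 1.11 × 10⁻²⁵

1.11 × 10⁻²⁵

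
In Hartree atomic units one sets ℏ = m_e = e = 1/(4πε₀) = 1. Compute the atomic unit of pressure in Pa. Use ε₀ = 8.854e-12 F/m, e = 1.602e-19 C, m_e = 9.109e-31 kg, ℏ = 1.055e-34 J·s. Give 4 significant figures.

P_au = E_h/a₀³ = m_e⁴e¹⁰/((4πε₀)⁵ℏ⁸)
E_h = 4.354e-18 J
a₀ = 5.297e-11 m
E_h/a₀³ = 2.929e13 Pa

2.929e13 Pa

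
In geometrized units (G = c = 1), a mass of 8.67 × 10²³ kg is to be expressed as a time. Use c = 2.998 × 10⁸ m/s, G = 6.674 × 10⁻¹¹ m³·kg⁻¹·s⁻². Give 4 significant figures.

2.147 × 10⁻¹² s

Mass → time via G/c³.
8.67 × 10²³ kg × (G/c³) = 2.147 × 10⁻¹² s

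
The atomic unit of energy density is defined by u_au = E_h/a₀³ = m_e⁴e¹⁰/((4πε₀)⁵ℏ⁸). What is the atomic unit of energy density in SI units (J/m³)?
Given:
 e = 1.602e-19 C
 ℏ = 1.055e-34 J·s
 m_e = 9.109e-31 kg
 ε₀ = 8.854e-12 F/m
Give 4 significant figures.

2.929e13 J/m³

u_au = E_h/a₀³ = m_e⁴e¹⁰/((4πε₀)⁵ℏ⁸)
E_h = 4.354e-18 J
a₀ = 5.297e-11 m
E_h/a₀³ = 2.929e13 J/m³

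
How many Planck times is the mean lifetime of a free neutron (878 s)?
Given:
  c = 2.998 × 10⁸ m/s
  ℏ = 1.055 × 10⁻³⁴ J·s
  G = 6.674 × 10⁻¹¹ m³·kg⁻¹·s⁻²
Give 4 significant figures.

Planck time: t_P = √(ℏG/c⁵) = 5.392 × 10⁻⁴⁴ s.
878 / 5.392 × 10⁻⁴⁴ = 1.628 × 10⁴⁶

1.628 × 10⁴⁶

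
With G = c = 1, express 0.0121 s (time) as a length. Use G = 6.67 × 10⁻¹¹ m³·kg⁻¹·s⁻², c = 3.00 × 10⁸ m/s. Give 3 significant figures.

Time → length via c.
0.0121 s × (c) = 3.63 × 10⁶ m

3.63 × 10⁶ m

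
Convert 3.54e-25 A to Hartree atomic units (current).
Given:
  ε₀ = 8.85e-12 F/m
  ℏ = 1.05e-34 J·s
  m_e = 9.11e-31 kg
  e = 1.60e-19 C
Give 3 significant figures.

5.31e-23

atomic unit of electric current: I_au = e E_h/ℏ = m_e e⁵/((4πε₀)²ℏ³) = 6.67e-3 A.
3.54e-25 / 6.67e-3 = 5.31e-23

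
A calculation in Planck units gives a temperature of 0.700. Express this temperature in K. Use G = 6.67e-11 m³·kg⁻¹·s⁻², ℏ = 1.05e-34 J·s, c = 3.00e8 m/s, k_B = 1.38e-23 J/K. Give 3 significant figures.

One Planck temperature: T_P = √(ℏc⁵/G) / k_B = 1.42e32 K.
0.700 × 1.42e32 K = 9.92e31 K

9.92e31 K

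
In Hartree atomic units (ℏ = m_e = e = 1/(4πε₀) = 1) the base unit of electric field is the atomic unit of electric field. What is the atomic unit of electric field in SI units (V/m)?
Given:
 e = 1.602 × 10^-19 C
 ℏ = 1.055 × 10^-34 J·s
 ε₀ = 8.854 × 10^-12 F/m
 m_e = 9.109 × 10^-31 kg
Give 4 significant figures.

5.131 × 10^11 V/m

E_au = E_h/(e a₀) = m_e²e⁵/((4πε₀)³ℏ⁴)
E_h = 4.354 × 10^-18 J
a₀ = 5.297 × 10^-11 m
E_h/(e·a₀) = 5.131 × 10^11 V/m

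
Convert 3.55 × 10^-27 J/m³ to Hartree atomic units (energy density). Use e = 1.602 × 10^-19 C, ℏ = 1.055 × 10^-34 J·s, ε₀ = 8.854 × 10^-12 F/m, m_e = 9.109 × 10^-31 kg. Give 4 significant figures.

atomic unit of energy density: u_au = E_h/a₀³ = m_e⁴e¹⁰/((4πε₀)⁵ℏ⁸) = 2.929 × 10^13 J/m³.
3.55 × 10^-27 / 2.929 × 10^13 = 1.212 × 10^-40

1.212 × 10^-40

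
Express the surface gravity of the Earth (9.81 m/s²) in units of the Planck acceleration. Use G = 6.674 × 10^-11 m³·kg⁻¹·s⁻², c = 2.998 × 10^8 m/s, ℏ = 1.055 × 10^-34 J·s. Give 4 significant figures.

1.764 × 10^-51

Planck acceleration: a_P = √(c⁷/(ℏG)) = 5.560 × 10^51 m/s².
9.81 / 5.560 × 10^51 = 1.764 × 10^-51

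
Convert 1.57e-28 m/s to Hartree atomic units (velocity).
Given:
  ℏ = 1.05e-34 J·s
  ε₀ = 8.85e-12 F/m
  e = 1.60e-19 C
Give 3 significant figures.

atomic unit of velocity: v_au = e²/(4πε₀ℏ) = 2.19e6 m/s.
1.57e-28 / 2.19e6 = 7.16e-35

7.16e-35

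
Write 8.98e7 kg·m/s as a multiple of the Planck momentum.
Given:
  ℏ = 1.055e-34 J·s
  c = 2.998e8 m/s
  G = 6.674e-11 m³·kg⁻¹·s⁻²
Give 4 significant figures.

1.376e7

Planck momentum: p_P = √(ℏc³/G) = 6.527 kg·m/s.
8.98e7 / 6.527 = 1.376e7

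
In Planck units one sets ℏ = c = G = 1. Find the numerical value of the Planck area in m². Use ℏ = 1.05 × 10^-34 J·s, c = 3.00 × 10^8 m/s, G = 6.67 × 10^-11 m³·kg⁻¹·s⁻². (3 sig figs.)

2.59 × 10^-70 m²

A_P = ℏG/c³
  = 7.00 × 10^-45 / 2.70 × 10^25
  = 2.59 × 10^-70 m²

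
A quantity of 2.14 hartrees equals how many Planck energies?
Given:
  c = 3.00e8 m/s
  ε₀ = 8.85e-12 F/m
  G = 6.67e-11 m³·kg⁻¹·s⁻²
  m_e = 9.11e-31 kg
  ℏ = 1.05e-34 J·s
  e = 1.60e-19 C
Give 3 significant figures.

4.79e-27

hartree: E_h = m_e e⁴/(4πε₀ℏ)² = 4.38e-18 J
Planck energy: E_P = √(ℏc⁵/G) = 1.96e9 J
2.14 × 4.38e-18 / 1.96e9 = 4.79e-27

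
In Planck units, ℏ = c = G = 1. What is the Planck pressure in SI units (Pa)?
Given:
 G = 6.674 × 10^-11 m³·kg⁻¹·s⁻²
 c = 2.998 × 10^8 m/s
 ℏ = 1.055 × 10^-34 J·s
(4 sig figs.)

4.632 × 10^113 Pa

The unique combination of the constants set to 1 with dimensions of pressure is p_P = c⁷/(ℏG²).
  = 2.177 × 10^59 / 4.699 × 10^-55
  = 4.632 × 10^113 Pa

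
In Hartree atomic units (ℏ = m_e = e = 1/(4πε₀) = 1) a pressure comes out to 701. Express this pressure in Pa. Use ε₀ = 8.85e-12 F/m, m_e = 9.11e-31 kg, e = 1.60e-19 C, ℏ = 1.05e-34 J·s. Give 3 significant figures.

2.11e16 Pa

One atomic unit of pressure: P_au = E_h/a₀³ = m_e⁴e¹⁰/((4πε₀)⁵ℏ⁸) = 3.01e13 Pa.
701 × 3.01e13 Pa = 2.11e16 Pa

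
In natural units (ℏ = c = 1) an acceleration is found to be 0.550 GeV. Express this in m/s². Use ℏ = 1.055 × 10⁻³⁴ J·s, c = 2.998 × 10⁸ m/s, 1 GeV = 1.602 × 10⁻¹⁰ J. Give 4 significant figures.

Acceleration is [L]/[T]² = c·[E]/ℏ.
1 GeV → c/ℏ × (1 GeV in J) = 4.552 × 10³² m/s².
Result: 0.550 × 4.552 × 10³² = 2.504 × 10³² m/s².

2.504 × 10³² m/s²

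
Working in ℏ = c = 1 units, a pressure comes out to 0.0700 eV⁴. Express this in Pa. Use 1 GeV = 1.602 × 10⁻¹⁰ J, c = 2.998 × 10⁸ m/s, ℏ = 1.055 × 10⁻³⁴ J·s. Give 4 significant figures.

1.457 Pa

Pressure is [E]/[L]³ = [E]⁴/(ℏc)³.
1 GeV⁴ → 1/(ℏc)³ × (1 GeV in J)⁴ = 2.082 × 10³⁷ Pa.
Convert the energy scale: 0.0700 eV⁴ = 7.00 × 10⁻³⁸ GeV⁴.
Result: 7.00 × 10⁻³⁸ × 2.082 × 10³⁷ = 1.457 Pa.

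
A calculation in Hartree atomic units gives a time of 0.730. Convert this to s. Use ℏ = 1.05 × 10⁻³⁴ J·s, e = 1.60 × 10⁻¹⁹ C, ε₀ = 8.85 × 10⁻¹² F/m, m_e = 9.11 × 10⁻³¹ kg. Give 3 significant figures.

One atomic unit of time: τ_au = (4πε₀)²ℏ³/(m_e e⁴) = 2.40 × 10⁻¹⁷ s.
0.730 × 2.40 × 10⁻¹⁷ s = 1.75 × 10⁻¹⁷ s

1.75 × 10⁻¹⁷ s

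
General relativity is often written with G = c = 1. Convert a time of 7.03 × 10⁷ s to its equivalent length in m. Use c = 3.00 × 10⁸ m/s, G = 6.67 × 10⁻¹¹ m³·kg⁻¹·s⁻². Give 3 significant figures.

Time → length via c.
7.03 × 10⁷ s × (c) = 2.11 × 10¹⁶ m

2.11 × 10¹⁶ m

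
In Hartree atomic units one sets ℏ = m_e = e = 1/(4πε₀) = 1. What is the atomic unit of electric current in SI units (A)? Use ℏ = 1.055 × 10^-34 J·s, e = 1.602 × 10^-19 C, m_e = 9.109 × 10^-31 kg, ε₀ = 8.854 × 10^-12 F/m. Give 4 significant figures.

6.612 × 10^-3 A

I_au = e E_h/ℏ = m_e e⁵/((4πε₀)²ℏ³)
E_h = 4.354 × 10^-18 J
e·E_h/ℏ = 6.612 × 10^-3 A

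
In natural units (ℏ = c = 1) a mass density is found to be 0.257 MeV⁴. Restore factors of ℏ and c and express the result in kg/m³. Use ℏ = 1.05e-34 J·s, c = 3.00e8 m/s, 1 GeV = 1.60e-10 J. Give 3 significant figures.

5.99e7 kg/m³

Mass density is [E]/(c²[L]³) = [E]⁴/(ℏ³c⁵).
1 GeV⁴ → 1/(ℏ³c⁵) × (1 GeV in J)⁴ = 2.33e20 kg/m³.
Convert the energy scale: 0.257 MeV⁴ = 2.57e-13 GeV⁴.
Result: 2.57e-13 × 2.33e20 = 5.99e7 kg/m³.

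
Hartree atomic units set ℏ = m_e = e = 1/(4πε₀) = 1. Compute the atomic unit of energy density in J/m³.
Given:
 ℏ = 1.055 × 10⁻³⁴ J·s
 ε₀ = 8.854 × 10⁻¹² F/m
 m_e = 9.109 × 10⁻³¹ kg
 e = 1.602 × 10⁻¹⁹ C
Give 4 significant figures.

The unique combination of the constants set to 1 with dimensions of energy density is u_au = E_h/a₀³ = m_e⁴e¹⁰/((4πε₀)⁵ℏ⁸).
E_h = 4.354 × 10⁻¹⁸ J
a₀ = 5.297 × 10⁻¹¹ m
E_h/a₀³ = 2.929 × 10¹³ J/m³

2.929 × 10¹³ J/m³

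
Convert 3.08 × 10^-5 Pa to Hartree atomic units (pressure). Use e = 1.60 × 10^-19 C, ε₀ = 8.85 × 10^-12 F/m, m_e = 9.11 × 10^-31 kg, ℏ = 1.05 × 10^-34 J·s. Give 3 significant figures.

1.02 × 10^-18

atomic unit of pressure: P_au = E_h/a₀³ = m_e⁴e¹⁰/((4πε₀)⁵ℏ⁸) = 3.01 × 10^13 Pa.
3.08 × 10^-5 / 3.01 × 10^13 = 1.02 × 10^-18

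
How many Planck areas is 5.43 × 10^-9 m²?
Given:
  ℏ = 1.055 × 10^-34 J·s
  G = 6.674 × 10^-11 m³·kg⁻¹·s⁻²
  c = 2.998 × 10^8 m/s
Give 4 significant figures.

2.078 × 10^61

Planck area: A_P = ℏG/c³ = 2.613 × 10^-70 m².
5.43 × 10^-9 / 2.613 × 10^-70 = 2.078 × 10^61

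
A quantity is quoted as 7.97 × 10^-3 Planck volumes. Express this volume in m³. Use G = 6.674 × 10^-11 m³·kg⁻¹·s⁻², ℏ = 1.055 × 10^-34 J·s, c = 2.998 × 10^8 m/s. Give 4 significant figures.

3.366 × 10^-107 m³

One Planck volume: V_P = (ℏG/c³)^(3/2) = 4.224 × 10^-105 m³.
7.97 × 10^-3 × 4.224 × 10^-105 m³ = 3.366 × 10^-107 m³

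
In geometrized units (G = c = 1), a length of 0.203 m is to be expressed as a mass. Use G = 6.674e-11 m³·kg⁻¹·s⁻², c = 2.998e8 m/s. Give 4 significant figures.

2.734e26 kg

Length → mass via c²/G.
0.203 m × (c²/G) = 2.734e26 kg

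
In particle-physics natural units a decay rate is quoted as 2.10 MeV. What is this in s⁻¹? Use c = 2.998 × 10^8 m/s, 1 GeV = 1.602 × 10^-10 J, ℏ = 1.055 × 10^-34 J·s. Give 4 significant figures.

A rate is [E]/ℏ; divide by ℏ.
1 GeV → 1/ℏ × (1 GeV in J) = 1.518 × 10^24 s⁻¹.
Convert the energy scale: 2.10 MeV = 2.10 × 10^-3 GeV.
Result: 2.10 × 10^-3 × 1.518 × 10^24 = 3.189 × 10^21 s⁻¹.

3.189 × 10^21 s⁻¹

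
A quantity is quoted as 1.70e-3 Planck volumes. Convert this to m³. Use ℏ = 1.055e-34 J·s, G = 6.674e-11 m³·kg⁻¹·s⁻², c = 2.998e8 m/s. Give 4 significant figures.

7.181e-108 m³

One Planck volume: V_P = (ℏG/c³)^(3/2) = 4.224e-105 m³.
1.70e-3 × 4.224e-105 m³ = 7.181e-108 m³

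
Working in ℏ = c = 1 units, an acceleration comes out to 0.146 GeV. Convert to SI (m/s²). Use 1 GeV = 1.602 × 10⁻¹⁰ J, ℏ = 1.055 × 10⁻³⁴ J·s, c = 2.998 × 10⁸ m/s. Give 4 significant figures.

Acceleration is [L]/[T]² = c·[E]/ℏ.
1 GeV → c/ℏ × (1 GeV in J) = 4.552 × 10³² m/s².
Result: 0.146 × 4.552 × 10³² = 6.647 × 10³¹ m/s².

6.647 × 10³¹ m/s²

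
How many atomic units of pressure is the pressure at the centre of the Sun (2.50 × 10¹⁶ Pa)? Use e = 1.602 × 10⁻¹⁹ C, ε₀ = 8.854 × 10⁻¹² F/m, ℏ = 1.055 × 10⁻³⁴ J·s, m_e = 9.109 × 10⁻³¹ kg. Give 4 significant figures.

atomic unit of pressure: P_au = E_h/a₀³ = m_e⁴e¹⁰/((4πε₀)⁵ℏ⁸) = 2.929 × 10¹³ Pa.
2.50 × 10¹⁶ / 2.929 × 10¹³ = 853.5

853.5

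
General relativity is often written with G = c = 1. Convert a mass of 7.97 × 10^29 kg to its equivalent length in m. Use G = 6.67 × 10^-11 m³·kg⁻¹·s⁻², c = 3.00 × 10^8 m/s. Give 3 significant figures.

In G = c = 1 units mass has dimensions of length; the conversion factor is G/c².
7.97 × 10^29 kg × (G/c²) = 591 m

591 m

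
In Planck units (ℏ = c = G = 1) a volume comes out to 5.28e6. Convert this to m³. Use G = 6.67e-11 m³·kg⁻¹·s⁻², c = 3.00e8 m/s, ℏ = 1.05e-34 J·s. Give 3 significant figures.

One Planck volume: V_P = (ℏG/c³)^(3/2) = 4.18e-105 m³.
5.28e6 × 4.18e-105 m³ = 2.21e-98 m³

2.21e-98 m³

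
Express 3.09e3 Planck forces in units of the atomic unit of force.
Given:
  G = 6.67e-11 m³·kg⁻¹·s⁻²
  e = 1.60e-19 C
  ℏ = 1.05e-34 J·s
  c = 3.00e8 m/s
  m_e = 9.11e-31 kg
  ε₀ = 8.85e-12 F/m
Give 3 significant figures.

Planck force: F_P = c⁴/G = 1.21e44 N
atomic unit of force: F_au = E_h/a₀ = m_e²e⁶/((4πε₀)³ℏ⁴) = 8.33e-8 N
3.09e3 × 1.21e44 / 8.33e-8 = 4.51e54

4.51e54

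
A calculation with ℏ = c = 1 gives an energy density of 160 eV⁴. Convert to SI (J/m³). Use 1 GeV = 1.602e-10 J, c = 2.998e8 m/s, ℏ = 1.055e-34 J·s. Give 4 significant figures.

[E]/[L]³ = [E]⁴/(ℏc)³; restore (ℏc)⁻³.
1 GeV⁴ → 1/(ℏc)³ × (1 GeV in J)⁴ = 2.082e37 J/m³.
Convert the energy scale: 160 eV⁴ = 1.60e-34 GeV⁴.
Result: 1.60e-34 × 2.082e37 = 3.331e3 J/m³.

3.331e3 J/m³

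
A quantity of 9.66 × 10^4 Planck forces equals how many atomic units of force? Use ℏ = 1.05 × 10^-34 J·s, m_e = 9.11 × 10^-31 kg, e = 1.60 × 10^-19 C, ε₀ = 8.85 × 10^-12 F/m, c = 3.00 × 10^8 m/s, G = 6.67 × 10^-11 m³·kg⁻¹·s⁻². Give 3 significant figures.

1.41 × 10^56

Planck force: F_P = c⁴/G = 1.21 × 10^44 N
atomic unit of force: F_au = E_h/a₀ = m_e²e⁶/((4πε₀)³ℏ⁴) = 8.33 × 10^-8 N
9.66 × 10^4 × 1.21 × 10^44 / 8.33 × 10^-8 = 1.41 × 10^56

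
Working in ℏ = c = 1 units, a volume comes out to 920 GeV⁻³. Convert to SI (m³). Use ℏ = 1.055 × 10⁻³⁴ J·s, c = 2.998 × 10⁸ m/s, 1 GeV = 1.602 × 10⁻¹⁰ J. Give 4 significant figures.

7.080 × 10⁻⁴⁵ m³

Volume is [L]³ = [E]⁻³·(ℏc)³.
1 GeV⁻³ → (ℏc)³ × (1 GeV in J)⁻³ = 7.696 × 10⁻⁴⁸ m³.
Result: 920 × 7.696 × 10⁻⁴⁸ = 7.080 × 10⁻⁴⁵ m³.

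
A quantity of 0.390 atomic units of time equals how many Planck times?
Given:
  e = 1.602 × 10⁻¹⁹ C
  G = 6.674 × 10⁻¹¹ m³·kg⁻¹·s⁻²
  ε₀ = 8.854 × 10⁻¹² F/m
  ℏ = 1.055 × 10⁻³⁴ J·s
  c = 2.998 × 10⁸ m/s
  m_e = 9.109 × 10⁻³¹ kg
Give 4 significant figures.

atomic unit of time: τ_au = (4πε₀)²ℏ³/(m_e e⁴) = 2.423 × 10⁻¹⁷ s
Planck time: t_P = √(ℏG/c⁵) = 5.392 × 10⁻⁴⁴ s
0.390 × 2.423 × 10⁻¹⁷ / 5.392 × 10⁻⁴⁴ = 1.753 × 10²⁶

1.753 × 10²⁶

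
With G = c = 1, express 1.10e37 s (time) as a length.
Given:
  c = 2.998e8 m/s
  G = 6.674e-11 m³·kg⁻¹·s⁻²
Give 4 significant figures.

3.298e45 m

Time → length via c.
1.10e37 s × (c) = 3.298e45 m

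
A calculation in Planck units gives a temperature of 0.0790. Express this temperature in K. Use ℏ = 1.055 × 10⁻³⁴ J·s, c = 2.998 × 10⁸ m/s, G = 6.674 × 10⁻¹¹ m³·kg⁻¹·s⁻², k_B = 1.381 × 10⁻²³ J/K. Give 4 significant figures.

1.119 × 10³¹ K

One Planck temperature: T_P = √(ℏc⁵/G) / k_B = 1.417 × 10³² K.
0.0790 × 1.417 × 10³² K = 1.119 × 10³¹ K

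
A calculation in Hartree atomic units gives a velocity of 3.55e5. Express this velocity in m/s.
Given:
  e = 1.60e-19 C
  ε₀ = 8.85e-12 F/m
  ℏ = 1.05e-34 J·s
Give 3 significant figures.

One atomic unit of velocity: v_au = e²/(4πε₀ℏ) = 2.19e6 m/s.
3.55e5 × 2.19e6 m/s = 7.78e11 m/s

7.78e11 m/s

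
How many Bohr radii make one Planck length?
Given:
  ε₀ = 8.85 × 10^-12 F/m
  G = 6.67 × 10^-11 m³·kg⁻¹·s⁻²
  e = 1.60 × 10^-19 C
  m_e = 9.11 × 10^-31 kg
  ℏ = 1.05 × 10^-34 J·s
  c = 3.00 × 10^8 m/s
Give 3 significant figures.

3.06 × 10^-25

Planck length: ℓ_P = √(ℏG/c³) = 1.61 × 10^-35 m
Bohr radius: a₀ = 4πε₀ℏ²/(m_e e²) = 5.26 × 10^-11 m
ratio = 1.61 × 10^-35 / 5.26 × 10^-11 = 3.06 × 10^-25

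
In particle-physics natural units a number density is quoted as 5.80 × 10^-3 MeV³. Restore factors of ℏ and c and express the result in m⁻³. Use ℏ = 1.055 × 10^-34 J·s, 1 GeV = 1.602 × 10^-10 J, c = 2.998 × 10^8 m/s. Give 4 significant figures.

Number density is [L]⁻³ = [E]³/(ℏc)³.
1 GeV³ → 1/(ℏc)³ × (1 GeV in J)³ = 1.299 × 10^47 m⁻³.
Convert the energy scale: 5.80 × 10^-3 MeV³ = 5.80 × 10^-12 GeV³.
Result: 5.80 × 10^-12 × 1.299 × 10^47 = 7.536 × 10^35 m⁻³.

7.536 × 10^35 m⁻³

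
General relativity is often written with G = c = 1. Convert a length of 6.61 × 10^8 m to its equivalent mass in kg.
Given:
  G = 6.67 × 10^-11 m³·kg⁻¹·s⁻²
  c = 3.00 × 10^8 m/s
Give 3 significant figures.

8.92 × 10^35 kg

Length → mass via c²/G.
6.61 × 10^8 m × (c²/G) = 8.92 × 10^35 kg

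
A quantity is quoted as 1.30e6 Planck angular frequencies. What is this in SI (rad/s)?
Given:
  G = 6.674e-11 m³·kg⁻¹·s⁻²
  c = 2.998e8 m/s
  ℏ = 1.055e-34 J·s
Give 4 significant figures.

2.411e49 rad/s

One Planck angular frequency: ω_P = √(c⁵/(ℏG)) = 1.855e43 rad/s.
1.30e6 × 1.855e43 rad/s = 2.411e49 rad/s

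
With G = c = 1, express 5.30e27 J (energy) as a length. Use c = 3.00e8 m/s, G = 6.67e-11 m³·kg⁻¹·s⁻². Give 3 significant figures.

Energy → length via G/c⁴.
5.30e27 J × (G/c⁴) = 4.36e-17 m

4.36e-17 m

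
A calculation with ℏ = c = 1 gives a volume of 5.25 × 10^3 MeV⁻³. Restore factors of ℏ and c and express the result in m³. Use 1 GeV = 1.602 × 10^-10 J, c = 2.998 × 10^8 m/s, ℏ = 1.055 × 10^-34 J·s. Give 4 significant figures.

Volume is [L]³ = [E]⁻³·(ℏc)³.
1 GeV⁻³ → (ℏc)³ × (1 GeV in J)⁻³ = 7.696 × 10^-48 m³.
Convert the energy scale: 5.25 × 10^3 MeV⁻³ = 5.25 × 10^12 GeV⁻³.
Result: 5.25 × 10^12 × 7.696 × 10^-48 = 4.040 × 10^-35 m³.

4.040 × 10^-35 m³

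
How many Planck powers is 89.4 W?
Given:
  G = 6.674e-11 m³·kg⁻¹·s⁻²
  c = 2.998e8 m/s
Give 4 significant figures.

Planck power: P_P = c⁵/G = 3.629e52 W.
89.4 / 3.629e52 = 2.464e-51

2.464e-51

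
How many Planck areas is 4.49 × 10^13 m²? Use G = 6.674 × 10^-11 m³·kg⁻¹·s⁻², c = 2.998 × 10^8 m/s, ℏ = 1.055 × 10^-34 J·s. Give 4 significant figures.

1.718 × 10^83

Planck area: A_P = ℏG/c³ = 2.613 × 10^-70 m².
4.49 × 10^13 / 2.613 × 10^-70 = 1.718 × 10^83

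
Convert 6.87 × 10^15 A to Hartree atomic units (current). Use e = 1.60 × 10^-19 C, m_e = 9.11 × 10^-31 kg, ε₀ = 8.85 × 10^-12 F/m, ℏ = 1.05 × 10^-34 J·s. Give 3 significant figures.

atomic unit of electric current: I_au = e E_h/ℏ = m_e e⁵/((4πε₀)²ℏ³) = 6.67 × 10^-3 A.
6.87 × 10^15 / 6.67 × 10^-3 = 1.03 × 10^18

1.03 × 10^18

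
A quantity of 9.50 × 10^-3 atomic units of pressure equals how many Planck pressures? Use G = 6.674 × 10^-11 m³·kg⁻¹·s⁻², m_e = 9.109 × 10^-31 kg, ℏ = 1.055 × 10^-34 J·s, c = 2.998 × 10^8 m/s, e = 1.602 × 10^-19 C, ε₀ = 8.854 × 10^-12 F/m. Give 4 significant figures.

6.007 × 10^-103

atomic unit of pressure: P_au = E_h/a₀³ = m_e⁴e¹⁰/((4πε₀)⁵ℏ⁸) = 2.929 × 10^13 Pa
Planck pressure: p_P = c⁷/(ℏG²) = 4.632 × 10^113 Pa
9.50 × 10^-3 × 2.929 × 10^13 / 4.632 × 10^113 = 6.007 × 10^-103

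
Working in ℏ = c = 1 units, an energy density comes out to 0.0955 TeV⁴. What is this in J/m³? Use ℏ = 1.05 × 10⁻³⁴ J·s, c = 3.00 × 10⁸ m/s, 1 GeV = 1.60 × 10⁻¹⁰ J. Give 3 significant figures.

2.00 × 10⁴⁸ J/m³

[E]/[L]³ = [E]⁴/(ℏc)³; restore (ℏc)⁻³.
1 GeV⁴ → 1/(ℏc)³ × (1 GeV in J)⁴ = 2.10 × 10³⁷ J/m³.
Convert the energy scale: 0.0955 TeV⁴ = 9.55 × 10¹⁰ GeV⁴.
Result: 9.55 × 10¹⁰ × 2.10 × 10³⁷ = 2.00 × 10⁴⁸ J/m³.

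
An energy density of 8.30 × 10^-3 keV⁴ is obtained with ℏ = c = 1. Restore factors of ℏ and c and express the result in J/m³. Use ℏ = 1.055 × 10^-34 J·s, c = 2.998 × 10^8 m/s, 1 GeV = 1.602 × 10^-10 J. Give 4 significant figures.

[E]/[L]³ = [E]⁴/(ℏc)³; restore (ℏc)⁻³.
1 GeV⁴ → 1/(ℏc)³ × (1 GeV in J)⁴ = 2.082 × 10^37 J/m³.
Convert the energy scale: 8.30 × 10^-3 keV⁴ = 8.30 × 10^-27 GeV⁴.
Result: 8.30 × 10^-27 × 2.082 × 10^37 = 1.728 × 10^11 J/m³.

1.728 × 10^11 J/m³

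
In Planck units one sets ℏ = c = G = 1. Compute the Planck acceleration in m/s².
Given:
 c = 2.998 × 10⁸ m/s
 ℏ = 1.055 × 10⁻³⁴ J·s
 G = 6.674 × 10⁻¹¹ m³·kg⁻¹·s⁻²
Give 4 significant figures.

5.560 × 10⁵¹ m/s²

a_P = √(c⁷/(ℏG))
  = √(3.092 × 10¹⁰³)
  = 5.560 × 10⁵¹ m/s²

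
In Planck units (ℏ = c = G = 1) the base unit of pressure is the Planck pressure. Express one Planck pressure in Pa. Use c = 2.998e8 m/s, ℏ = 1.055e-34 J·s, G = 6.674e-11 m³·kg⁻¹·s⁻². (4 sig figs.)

4.632e113 Pa

p_P = c⁷/(ℏG²)
  = 2.177e59 / 4.699e-55
  = 4.632e113 Pa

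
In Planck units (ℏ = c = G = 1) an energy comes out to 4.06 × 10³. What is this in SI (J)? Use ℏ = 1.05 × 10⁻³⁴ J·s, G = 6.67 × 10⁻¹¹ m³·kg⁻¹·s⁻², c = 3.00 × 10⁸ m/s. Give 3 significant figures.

One Planck energy: E_P = √(ℏc⁵/G) = 1.96 × 10⁹ J.
4.06 × 10³ × 1.96 × 10⁹ J = 7.94 × 10¹² J

7.94 × 10¹² J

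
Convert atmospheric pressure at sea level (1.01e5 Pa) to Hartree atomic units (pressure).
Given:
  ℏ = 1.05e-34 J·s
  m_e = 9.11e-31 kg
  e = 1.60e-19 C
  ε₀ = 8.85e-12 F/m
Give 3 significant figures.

3.35e-9

atomic unit of pressure: P_au = E_h/a₀³ = m_e⁴e¹⁰/((4πε₀)⁵ℏ⁸) = 3.01e13 Pa.
1.01e5 / 3.01e13 = 3.35e-9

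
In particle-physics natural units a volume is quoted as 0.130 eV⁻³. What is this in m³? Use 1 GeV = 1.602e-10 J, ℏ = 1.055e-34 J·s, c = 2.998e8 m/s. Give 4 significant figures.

1.000e-21 m³

Volume is [L]³ = [E]⁻³·(ℏc)³.
1 GeV⁻³ → (ℏc)³ × (1 GeV in J)⁻³ = 7.696e-48 m³.
Convert the energy scale: 0.130 eV⁻³ = 1.30e26 GeV⁻³.
Result: 1.30e26 × 7.696e-48 = 1.000e-21 m³.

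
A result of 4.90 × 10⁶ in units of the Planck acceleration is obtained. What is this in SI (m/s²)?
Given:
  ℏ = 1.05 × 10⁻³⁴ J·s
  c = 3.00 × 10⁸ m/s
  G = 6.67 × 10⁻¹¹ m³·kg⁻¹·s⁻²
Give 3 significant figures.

2.74 × 10⁵⁸ m/s²

One Planck acceleration: a_P = √(c⁷/(ℏG)) = 5.59 × 10⁵¹ m/s².
4.90 × 10⁶ × 5.59 × 10⁵¹ m/s² = 2.74 × 10⁵⁸ m/s²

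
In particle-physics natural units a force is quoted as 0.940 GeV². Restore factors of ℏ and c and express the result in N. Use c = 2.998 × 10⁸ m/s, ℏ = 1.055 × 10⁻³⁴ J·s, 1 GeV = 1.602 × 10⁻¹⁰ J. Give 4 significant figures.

Force is [E]/[L] = [E]²/(ℏc); restore (ℏc)⁻¹.
1 GeV² → 1/(ℏc) × (1 GeV in J)² = 8.114 × 10⁵ N.
Result: 0.940 × 8.114 × 10⁵ = 7.627 × 10⁵ N.

7.627 × 10⁵ N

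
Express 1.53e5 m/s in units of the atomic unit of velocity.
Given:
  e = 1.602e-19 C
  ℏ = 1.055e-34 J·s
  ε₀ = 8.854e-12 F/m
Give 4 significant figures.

atomic unit of velocity: v_au = e²/(4πε₀ℏ) = 2.186e6 m/s.
1.53e5 / 2.186e6 = 0.06998

0.06998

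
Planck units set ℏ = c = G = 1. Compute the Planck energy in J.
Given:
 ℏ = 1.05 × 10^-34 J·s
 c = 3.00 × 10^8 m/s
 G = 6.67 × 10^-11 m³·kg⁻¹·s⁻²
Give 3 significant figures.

From ℏ = c = G = 1 the energy scale is E_P = √(ℏc⁵/G).
  = √(3.83 × 10^18)
  = 1.96 × 10^9 J

1.96 × 10^9 J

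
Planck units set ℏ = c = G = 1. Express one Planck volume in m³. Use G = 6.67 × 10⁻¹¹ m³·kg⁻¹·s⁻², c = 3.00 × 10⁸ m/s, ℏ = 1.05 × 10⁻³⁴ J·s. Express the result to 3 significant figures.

The unique combination of the constants set to 1 with dimensions of volume is V_P = (ℏG/c³)^(3/2).
  = √(1.75 × 10⁻²⁰⁹)
  = 4.18 × 10⁻¹⁰⁵ m³

4.18 × 10⁻¹⁰⁵ m³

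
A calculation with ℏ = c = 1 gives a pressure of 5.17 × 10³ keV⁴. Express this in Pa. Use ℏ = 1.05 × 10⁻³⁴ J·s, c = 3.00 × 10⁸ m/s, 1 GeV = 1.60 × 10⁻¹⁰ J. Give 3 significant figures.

Pressure is [E]/[L]³ = [E]⁴/(ℏc)³.
1 GeV⁴ → 1/(ℏc)³ × (1 GeV in J)⁴ = 2.10 × 10³⁷ Pa.
Convert the energy scale: 5.17 × 10³ keV⁴ = 5.17 × 10⁻²¹ GeV⁴.
Result: 5.17 × 10⁻²¹ × 2.10 × 10³⁷ = 1.08 × 10¹⁷ Pa.

1.08 × 10¹⁷ Pa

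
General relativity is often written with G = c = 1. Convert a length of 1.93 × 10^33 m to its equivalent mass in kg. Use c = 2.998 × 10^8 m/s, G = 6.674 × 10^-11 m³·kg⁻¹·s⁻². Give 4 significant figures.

2.599 × 10^60 kg

Length → mass via c²/G.
1.93 × 10^33 m × (c²/G) = 2.599 × 10^60 kg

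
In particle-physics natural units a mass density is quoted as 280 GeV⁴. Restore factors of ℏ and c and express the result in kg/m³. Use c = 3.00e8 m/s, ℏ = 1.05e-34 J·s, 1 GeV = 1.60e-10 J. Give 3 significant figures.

6.52e22 kg/m³

Mass density is [E]/(c²[L]³) = [E]⁴/(ℏ³c⁵).
1 GeV⁴ → 1/(ℏ³c⁵) × (1 GeV in J)⁴ = 2.33e20 kg/m³.
Result: 280 × 2.33e20 = 6.52e22 kg/m³.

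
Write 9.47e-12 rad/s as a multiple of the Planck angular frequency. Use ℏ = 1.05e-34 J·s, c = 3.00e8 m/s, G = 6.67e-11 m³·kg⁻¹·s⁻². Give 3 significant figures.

5.08e-55

Planck angular frequency: ω_P = √(c⁵/(ℏG)) = 1.86e43 rad/s.
9.47e-12 / 1.86e43 = 5.08e-55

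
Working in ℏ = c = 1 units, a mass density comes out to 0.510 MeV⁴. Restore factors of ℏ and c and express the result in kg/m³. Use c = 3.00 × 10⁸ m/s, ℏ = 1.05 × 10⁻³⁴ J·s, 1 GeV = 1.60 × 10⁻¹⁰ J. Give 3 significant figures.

1.19 × 10⁸ kg/m³

Mass density is [E]/(c²[L]³) = [E]⁴/(ℏ³c⁵).
1 GeV⁴ → 1/(ℏ³c⁵) × (1 GeV in J)⁴ = 2.33 × 10²⁰ kg/m³.
Convert the energy scale: 0.510 MeV⁴ = 5.10 × 10⁻¹³ GeV⁴.
Result: 5.10 × 10⁻¹³ × 2.33 × 10²⁰ = 1.19 × 10⁸ kg/m³.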